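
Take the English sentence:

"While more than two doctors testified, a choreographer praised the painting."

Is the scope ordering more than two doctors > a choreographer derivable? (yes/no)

The DP *more than two doctors* is contained in the adjunct clause *while more than two doctors testified*.
Since the clause is an adjunct (not a complement), the Adjunct Condition blocks QR across its edge.
The ordering *more than two doctors* > *a choreographer* is therefore underivable.

No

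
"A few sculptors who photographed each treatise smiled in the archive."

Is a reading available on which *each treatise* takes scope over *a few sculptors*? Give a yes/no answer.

The target quantifier *each treatise* is part of the relative clause *who photographed each treatise*.
The relative clause forms an island for QR, so the quantifier is confined to the head noun's restrictor.
So *each treatise* cannot raise high enough to outscope *a few sculptors*; only the surface ordering *a few sculptors* > *each treatise* is available.

No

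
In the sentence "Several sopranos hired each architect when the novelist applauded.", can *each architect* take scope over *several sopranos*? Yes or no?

Yes

The adjunct clause does not contain *each architect*, which is the matrix object.
With no island boundary between them, the object can take inverse scope over the subject via ordinary QR within the clause.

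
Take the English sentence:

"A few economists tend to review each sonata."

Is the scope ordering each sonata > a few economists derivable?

Infinitival complements of raising predicates do not block QR; *each sonata* and *a few economists* are effectively clausemates.
No island intervenes, so both surface and inverse scope are derivable.
The sentence is scopally ambiguous between *a few economists* > *each sonata* and *each sonata* > *a few economists*.

Yes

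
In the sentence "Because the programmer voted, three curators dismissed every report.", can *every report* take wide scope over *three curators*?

Although there is an adjunct clause, *every report* is in the main clause, not inside the adjunct.
With no island boundary between them, the object can take inverse scope over the subject via ordinary QR within the clause.
So *every report* > *three curators* is among the available readings.

Yes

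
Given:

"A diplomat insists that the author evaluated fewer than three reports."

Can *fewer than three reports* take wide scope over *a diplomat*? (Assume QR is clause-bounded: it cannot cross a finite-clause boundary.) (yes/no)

*fewer than three reports* sits inside the finite complement clause *that the author evaluated fewer than three reports*.
QR is clause-bounded, so the finite complement is a scope island for the embedded quantifier.
Hence only narrow scope for *fewer than three reports* (under *a diplomat*) survives.
(Only the surface reading survives: one fixed diplomat with respect to all the relevant reports.)

No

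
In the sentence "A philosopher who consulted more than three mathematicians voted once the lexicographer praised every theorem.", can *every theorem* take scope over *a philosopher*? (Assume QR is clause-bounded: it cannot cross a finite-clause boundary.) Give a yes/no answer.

*every theorem* is embedded in the adjunct clause *once the lexicographer praised every theorem*.
The adjunct-island constraint bars QR out of an adverbial clause.
*every theorem* is confined to the island and cannot take scope over *a philosopher*.

No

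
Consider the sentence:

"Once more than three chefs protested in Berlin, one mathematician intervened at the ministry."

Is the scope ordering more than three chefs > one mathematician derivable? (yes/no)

No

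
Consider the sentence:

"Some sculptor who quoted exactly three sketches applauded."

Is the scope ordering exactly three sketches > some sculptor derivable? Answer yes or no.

No

*exactly three sketches* sits inside the relative clause *who quoted exactly three sketches*.
A relative clause is a scope island — quantifier raising cannot cross its boundary.
So *exactly three sketches* cannot raise high enough to outscope *some sculptor*; only the surface ordering *some sculptor* > *exactly three sketches* is available.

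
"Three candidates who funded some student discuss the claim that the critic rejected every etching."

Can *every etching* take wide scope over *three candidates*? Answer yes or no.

*every etching* is embedded in the complex NP *the claim that the critic rejected every etching*.
A that-clause complement to a noun is an island; QR cannot cross the NP boundary.
So *every etching* cannot raise to a position above *three candidates*.

No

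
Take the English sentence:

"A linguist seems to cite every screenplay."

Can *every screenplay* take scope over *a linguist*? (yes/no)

Yes

*every screenplay* is the object of the infinitival complement of a raising predicate; raising infinitives are transparent for QR, so the two DPs are in effect clausemates.
Nothing blocks QR of the lower DP to a position above the higher one, so inverse scope is available.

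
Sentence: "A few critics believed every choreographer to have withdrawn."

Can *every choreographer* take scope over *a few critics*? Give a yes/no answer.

The ECM infinitive is scope-transparent — *every choreographer* is free to raise above *a few critics*.
Ordinary QR to a clause-peripheral position gives the wide-scope LF for the lower DP.

Yes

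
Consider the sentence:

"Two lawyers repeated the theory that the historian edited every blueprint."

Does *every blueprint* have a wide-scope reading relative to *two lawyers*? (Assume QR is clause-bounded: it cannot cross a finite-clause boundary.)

Structurally, *every blueprint* is inside the complex NP *the theory that the historian edited every blueprint*.
Since the clause is the complement of a nominal head, the CNPC blocks scope extraction.
There is no licit LF on which *every blueprint* c-commands *two lawyers*.

No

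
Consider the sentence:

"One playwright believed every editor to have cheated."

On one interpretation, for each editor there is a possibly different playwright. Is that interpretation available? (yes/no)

The paraphrase describes the scope ordering *every editor* > *one playwright*.
*every editor* is an ECM subject; ECM complements are not islands, and the embedded quantifier may take matrix scope.
No island intervenes, so both surface and inverse scope are derivable.
The sentence is scopally ambiguous between *one playwright* > *every editor* and *every editor* > *one playwright*.

Yes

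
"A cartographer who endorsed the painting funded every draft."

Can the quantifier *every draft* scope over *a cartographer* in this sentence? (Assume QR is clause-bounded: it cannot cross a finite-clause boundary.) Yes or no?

Although the sentence contains a relative clause (*who endorsed the painting*), *every draft* is outside it, in the matrix VP.
Since no island is crossed, the inverse ordering is licensed alongside surface scope.
Both orderings are possible: *a cartographer* > *every draft* and *every draft* > *a cartographer*.

Yes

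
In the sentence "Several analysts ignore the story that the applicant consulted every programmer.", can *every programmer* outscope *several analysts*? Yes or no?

Structurally, *every programmer* is inside the complex NP *the story that the applicant consulted every programmer*.
Noun-complement clauses are scope islands (the Complex NP Constraint): a quantifier inside one cannot scope into the matrix.
*every programmer* is confined to the island and cannot take scope over *several analysts*.

No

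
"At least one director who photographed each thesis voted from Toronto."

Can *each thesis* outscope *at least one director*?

No

The DP *each thesis* is contained in the relative clause *who photographed each thesis*.
Relative clauses block scope extraction: QR cannot target a position outside the modified NP.
So *each thesis* cannot raise high enough to outscope *at least one director*; only the surface ordering *at least one director* > *each thesis* is available.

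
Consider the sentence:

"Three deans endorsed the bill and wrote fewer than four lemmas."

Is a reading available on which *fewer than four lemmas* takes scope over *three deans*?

The target quantifier *fewer than four lemmas* is part of one conjunct of the coordinate structure (*wrote fewer than four lemmas*).
Coordinate structures are islands for non-across-the-board movement, QR included.
There is no licit LF on which *fewer than four lemmas* c-commands *three deans*.

No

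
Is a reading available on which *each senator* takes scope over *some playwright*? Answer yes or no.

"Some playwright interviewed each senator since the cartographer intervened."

Yes

*each senator* is a matrix argument; the adjunct is an island but the target quantifier is outside it.
Since no island is crossed, the inverse ordering is licensed alongside surface scope.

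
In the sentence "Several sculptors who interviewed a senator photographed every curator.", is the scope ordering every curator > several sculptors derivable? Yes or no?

Yes

The relative clause *who interviewed a senator* modifies *several sculptors*, but *every curator* is not inside that relative clause — it is an argument of the matrix verb.
Ordinary QR to a clause-peripheral position gives the wide-scope LF for the lower DP.
Both orderings are possible: *several sculptors* > *every curator* and *every curator* > *several sculptors*.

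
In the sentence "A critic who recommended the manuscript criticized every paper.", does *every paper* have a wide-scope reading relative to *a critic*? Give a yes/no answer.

*every paper* sits in the matrix clause, not in the relative clause on *a critic*.
QR within a single clause is free, so the lower quantifier may take scope over the higher one.

Yes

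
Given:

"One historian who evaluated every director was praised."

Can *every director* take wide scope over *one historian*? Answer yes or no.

Structurally, *every director* is inside the relative clause *who evaluated every director*.
A relative clause is a scope island — quantifier raising cannot cross its boundary.
*every director* is confined to the island and cannot take scope over *one historian*.

No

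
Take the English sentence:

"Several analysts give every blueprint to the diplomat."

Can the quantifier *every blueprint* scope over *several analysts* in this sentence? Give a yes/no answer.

Yes

*several analysts* and *every blueprint* are co-arguments of the matrix verb, with nothing but a clause-internal boundary between them.
With no island boundary between them, the object can take inverse scope over the subject via ordinary QR within the clause.
Both orderings are possible: *several analysts* > *every blueprint* and *every blueprint* > *several analysts*.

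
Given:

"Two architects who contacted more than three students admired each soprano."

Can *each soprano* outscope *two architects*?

Yes

*each soprano* is a matrix argument; only *two architects* is modified by the relative clause *who contacted more than three students*, so the RC island is irrelevant to the target quantifier.
With no island boundary between them, the object can take inverse scope over the subject via ordinary QR within the clause.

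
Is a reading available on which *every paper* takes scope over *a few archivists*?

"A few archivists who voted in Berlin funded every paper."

The relative clause *who voted in Berlin* modifies *a few archivists*, but *every paper* is not inside that relative clause — it is an argument of the matrix verb.
Since no island is crossed, the inverse ordering is licensed alongside surface scope.
So *every paper* > *a few archivists* is among the available readings.

Yes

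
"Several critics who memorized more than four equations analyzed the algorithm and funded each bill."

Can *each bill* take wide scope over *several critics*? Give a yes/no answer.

No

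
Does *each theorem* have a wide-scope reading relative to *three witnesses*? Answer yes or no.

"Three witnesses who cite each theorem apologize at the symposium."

*each theorem* sits inside the relative clause *who cite each theorem*.
A relative clause is a scope island — quantifier raising cannot cross its boundary.
The inverse ordering *each theorem* > *three witnesses* is therefore underivable.

No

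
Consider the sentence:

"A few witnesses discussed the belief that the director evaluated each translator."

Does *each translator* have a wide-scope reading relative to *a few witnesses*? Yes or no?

No

The DP *each translator* is contained in the complex NP *the belief that the director evaluated each translator*.
A that-clause complement to a noun is an island; QR cannot cross the NP boundary.
So *each translator* cannot raise to a position above *a few witnesses*.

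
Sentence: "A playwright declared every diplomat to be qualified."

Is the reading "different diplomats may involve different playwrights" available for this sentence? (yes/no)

This is the *every diplomat* > *a playwright* reading.
*every diplomat* is the subject of an ECM infinitive — the infinitival complement of an ECM verb is not a scope island, so *every diplomat* can raise into the matrix clause.
No island intervenes, so both surface and inverse scope are derivable.

Yes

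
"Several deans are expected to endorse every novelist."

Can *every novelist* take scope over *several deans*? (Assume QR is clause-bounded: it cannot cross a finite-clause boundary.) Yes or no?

Raising constructions are monoclausal for scope purposes; *every novelist* is not separated from *several deans* by any island.
Clause-internal QR can adjoin the lower DP above the subject, yielding the inverse reading.
The sentence is scopally ambiguous between *several deans* > *every novelist* and *every novelist* > *several deans*.

Yes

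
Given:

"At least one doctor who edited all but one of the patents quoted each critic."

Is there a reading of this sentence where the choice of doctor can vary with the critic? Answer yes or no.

The described interpretation is the *each critic* > *at least one doctor* scoping.
The relative clause *who edited all but one of the patents* modifies *at least one doctor*, but *each critic* is not inside that relative clause — it is an argument of the matrix verb.
Since no island is crossed, the inverse ordering is licensed alongside surface scope.
So *each critic* > *at least one doctor* is among the available readings.

Yes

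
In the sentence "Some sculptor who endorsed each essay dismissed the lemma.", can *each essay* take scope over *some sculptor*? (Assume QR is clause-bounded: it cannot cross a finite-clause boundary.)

No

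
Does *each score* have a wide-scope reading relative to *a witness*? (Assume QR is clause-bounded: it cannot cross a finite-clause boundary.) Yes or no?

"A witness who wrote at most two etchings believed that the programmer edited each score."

No

The target quantifier *each score* is part of the finite complement clause *that the programmer edited each score*.
Given the clause-boundedness assumption, QR cannot cross the finite CP into the matrix.
*each score* > *a witness* would require crossing that boundary, which is illicit.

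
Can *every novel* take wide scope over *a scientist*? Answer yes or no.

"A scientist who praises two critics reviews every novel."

Although the sentence contains a relative clause (*who praises two critics*), *every novel* is outside it, in the matrix VP.
No island intervenes, so both surface and inverse scope are derivable.

Yes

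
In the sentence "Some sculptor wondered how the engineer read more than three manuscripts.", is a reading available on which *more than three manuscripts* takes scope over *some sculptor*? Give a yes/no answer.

No

Structurally, *more than three manuscripts* is inside the embedded question *how the engineer read more than three manuscripts*.
QR across an interrogative CP boundary is ruled out as a wh-island violation.
Hence only narrow scope for *more than three manuscripts* (under *some sculptor*) survives.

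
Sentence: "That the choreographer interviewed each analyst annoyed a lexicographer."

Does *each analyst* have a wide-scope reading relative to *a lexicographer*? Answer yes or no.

*each analyst* is embedded in the sentential subject *that the choreographer interviewed each analyst*.
The subject-island constraint blocks QR out of a clausal subject.
So *each analyst* cannot raise to a position above *a lexicographer*.

No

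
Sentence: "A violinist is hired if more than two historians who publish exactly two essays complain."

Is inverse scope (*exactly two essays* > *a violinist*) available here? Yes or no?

No

*exactly two essays* sits inside the relative clause *who publish exactly two essays*, which is itself inside the adjunct *if more than two historians who publish exactly two essays complain*.
Two island boundaries intervene — the relative clause and the adjunct. Either alone would block QR.
*exactly two essays* > *a violinist* would require crossing that boundary, which is illicit.
(Only the surface reading survives: one fixed violinist with respect to all the relevant essays.)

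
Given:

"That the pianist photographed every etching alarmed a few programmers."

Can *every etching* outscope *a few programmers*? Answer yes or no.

No

*every etching* is embedded in the sentential subject *that the pianist photographed every etching*.
Sentential subjects are islands: a quantifier inside the subject clause cannot raise over the matrix predicate.
There is no licit LF on which *every etching* c-commands *a few programmers*.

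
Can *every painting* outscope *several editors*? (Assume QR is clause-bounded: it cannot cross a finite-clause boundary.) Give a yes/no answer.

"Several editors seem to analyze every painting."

Yes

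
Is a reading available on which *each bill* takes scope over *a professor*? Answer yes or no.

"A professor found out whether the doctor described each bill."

No

The DP *each bill* is contained in the embedded question *whether the doctor described each bill*.
The wh-island constraint blocks QR out of an embedded interrogative.
*each bill* is confined to the island and cannot take scope over *a professor*.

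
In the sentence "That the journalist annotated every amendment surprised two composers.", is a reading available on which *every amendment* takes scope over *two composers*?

No

*every amendment* occurs within the sentential subject *that the journalist annotated every amendment*.
Clausal subjects are scope islands; QR from inside the subject into the matrix is barred.
*every amendment* > *two composers* would require crossing that boundary, which is illicit.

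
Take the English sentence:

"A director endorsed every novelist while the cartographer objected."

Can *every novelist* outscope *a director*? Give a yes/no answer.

Yes

Neither queried DP is inside the adjunct, so the adjunct-island constraint does not apply.
Ordinary QR to a clause-peripheral position gives the wide-scope LF for the lower DP.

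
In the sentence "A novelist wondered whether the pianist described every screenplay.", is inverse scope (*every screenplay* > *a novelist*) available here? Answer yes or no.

The DP *every screenplay* is contained in the embedded question *whether the pianist described every screenplay*.
QR across an interrogative CP boundary is ruled out as a wh-island violation.
The inverse ordering *every screenplay* > *a novelist* is therefore underivable.

No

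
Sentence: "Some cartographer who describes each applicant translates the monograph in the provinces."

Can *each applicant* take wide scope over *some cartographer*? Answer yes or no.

*each applicant* sits inside the relative clause *who describes each applicant*.
QR out of a relative clause is ruled out by the relative-clause island constraint.
*each applicant* is confined to the island and cannot take scope over *some cartographer*.

No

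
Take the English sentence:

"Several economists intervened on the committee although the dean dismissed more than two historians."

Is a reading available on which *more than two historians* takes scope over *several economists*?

No

The DP *more than two historians* is contained in the adjunct clause *although the dean dismissed more than two historians*.
Scope out of an adjunct clause is unavailable: QR respects the adjunct-island constraint.
*more than two historians* > *several economists* would require crossing that boundary, which is illicit.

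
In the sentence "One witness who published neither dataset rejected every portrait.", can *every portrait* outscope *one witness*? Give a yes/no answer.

*every portrait* sits in the matrix clause, not in the relative clause on *one witness*.
QR within a single clause is free, so the lower quantifier may take scope over the higher one.

Yes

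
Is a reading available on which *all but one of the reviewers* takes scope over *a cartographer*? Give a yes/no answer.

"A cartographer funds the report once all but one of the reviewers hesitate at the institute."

The DP *all but one of the reviewers* is contained in the adjunct clause *once all but one of the reviewers hesitate at the institute*.
Since the clause is an adjunct (not a complement), the Adjunct Condition blocks QR across its edge.
*all but one of the reviewers* > *a cartographer* would require crossing that boundary, which is illicit.
(Only the surface reading survives: one fixed cartographer with respect to all the relevant reviewers.)

No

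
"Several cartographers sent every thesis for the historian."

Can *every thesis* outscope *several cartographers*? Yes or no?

Yes

*every thesis* and *several cartographers* are in the same minimal clause.
No island intervenes, so both surface and inverse scope are derivable.
Both orderings are possible: *several cartographers* > *every thesis* and *every thesis* > *several cartographers*.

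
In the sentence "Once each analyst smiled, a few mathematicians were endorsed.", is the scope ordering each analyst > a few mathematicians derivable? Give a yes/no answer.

No

The DP *each analyst* is contained in the adjunct clause *once each analyst smiled*.
Adverbial clauses are not L-marked, so they are barriers for QR — the quantifier cannot escape the adjunct.
There is no licit LF on which *each analyst* c-commands *a few mathematicians*.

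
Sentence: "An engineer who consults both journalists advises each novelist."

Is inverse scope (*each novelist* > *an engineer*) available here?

Yes

The relative clause *who consults both journalists* modifies *an engineer*, but *each novelist* is not inside that relative clause — it is an argument of the matrix verb.
Since no island is crossed, the inverse ordering is licensed alongside surface scope.
So *each novelist* > *an engineer* is among the available readings.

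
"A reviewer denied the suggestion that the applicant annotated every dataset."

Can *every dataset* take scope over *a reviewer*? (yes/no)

Structurally, *every dataset* is inside the complex NP *the suggestion that the applicant annotated every dataset*.
The Complex NP Constraint bars QR out of the complement clause of a noun.
So *every dataset* cannot raise to a position above *a reviewer*.
(Only the surface reading survives: one fixed reviewer with respect to all the relevant datasets.)

No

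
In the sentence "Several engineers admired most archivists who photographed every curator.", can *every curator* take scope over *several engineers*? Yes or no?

No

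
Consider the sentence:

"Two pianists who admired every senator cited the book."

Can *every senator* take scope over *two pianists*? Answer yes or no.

No

The target quantifier *every senator* is part of the relative clause *who admired every senator*.
QR out of a relative clause is ruled out by the relative-clause island constraint.
There is no licit LF on which *every senator* c-commands *two pianists*.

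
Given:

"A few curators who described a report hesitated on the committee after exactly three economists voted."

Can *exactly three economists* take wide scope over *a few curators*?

No

*exactly three economists* occurs within the adjunct clause *after exactly three economists voted*.
Adjuncts are opaque for quantifier raising; a quantifier in an adjunct stays inside it.
*exactly three economists* is confined to the island and cannot take scope over *a few curators*.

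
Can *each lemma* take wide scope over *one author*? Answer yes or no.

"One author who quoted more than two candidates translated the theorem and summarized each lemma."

*each lemma* is embedded in one conjunct of the coordinate structure (*summarized each lemma*).
Coordinate structures are islands for non-across-the-board movement, QR included.
So *each lemma* cannot raise high enough to outscope *one author*; only the surface ordering *one author* > *each lemma* is available.

No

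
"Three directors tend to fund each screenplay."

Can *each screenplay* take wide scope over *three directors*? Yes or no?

The matrix predicate is a raising verb, whose infinitival complement is not a scope island — *each screenplay* can QR into the matrix clause.
Clause-internal QR can adjoin the lower DP above the subject, yielding the inverse reading.
Both orderings are possible: *three directors* > *each screenplay* and *each screenplay* > *three directors*.

Yes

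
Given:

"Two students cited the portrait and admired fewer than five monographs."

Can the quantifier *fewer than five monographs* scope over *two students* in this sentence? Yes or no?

*fewer than five monographs* is embedded in one conjunct of the coordinate structure (*admired fewer than five monographs*).
A quantifier cannot raise out of one conjunct of a coordination across the whole coordinate structure — the CSC applies to QR.
So *fewer than five monographs* cannot raise high enough to outscope *two students*; only the surface ordering *two students* > *fewer than five monographs* is available.

No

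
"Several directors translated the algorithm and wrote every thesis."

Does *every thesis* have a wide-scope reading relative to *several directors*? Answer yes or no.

*every thesis* is embedded in one conjunct of the coordinate structure (*wrote every thesis*).
QR out of a conjunct would have to apply non-ATB, which the CSC forbids.
Hence only narrow scope for *every thesis* (under *several directors*) survives.

No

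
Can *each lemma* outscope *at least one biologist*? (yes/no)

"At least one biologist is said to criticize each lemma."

Yes

Raising constructions are monoclausal for scope purposes; *each lemma* is not separated from *at least one biologist* by any island.
Ordinary QR to a clause-peripheral position gives the wide-scope LF for the lower DP.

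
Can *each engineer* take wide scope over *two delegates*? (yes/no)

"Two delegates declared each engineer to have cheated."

This is an ECM construction: *each engineer* is the infinitival subject, Case-marked by the matrix verb, and the infinitive is transparent for QR.
Nothing blocks QR of the lower DP to a position above the higher one, so inverse scope is available.

Yes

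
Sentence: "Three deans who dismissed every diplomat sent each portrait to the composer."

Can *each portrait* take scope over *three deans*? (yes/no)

Yes

The relative clause *who dismissed every diplomat* modifies *three deans*, but *each portrait* is not inside that relative clause — it is an argument of the matrix verb.
Ordinary QR to a clause-peripheral position gives the wide-scope LF for the lower DP.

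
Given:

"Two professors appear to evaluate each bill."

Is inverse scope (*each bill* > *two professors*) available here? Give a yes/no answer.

Yes

*each bill* is inside a raising infinitive, which is transparent to QR (no CP barrier), so it behaves as a matrix argument.
QR within a single clause is free, so the lower quantifier may take scope over the higher one.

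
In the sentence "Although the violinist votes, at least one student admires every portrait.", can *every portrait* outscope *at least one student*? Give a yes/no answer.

The adjunct clause does not contain *every portrait*, which is the matrix object.
Since no island is crossed, the inverse ordering is licensed alongside surface scope.

Yes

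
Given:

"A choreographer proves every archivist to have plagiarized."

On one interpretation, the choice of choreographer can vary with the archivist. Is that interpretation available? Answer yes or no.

The paraphrase describes the scope ordering *every archivist* > *a choreographer*.
*every archivist* is the subject of an ECM infinitive — the infinitival complement of an ECM verb is not a scope island, so *every archivist* can raise into the matrix clause.
Nothing blocks QR of the lower DP to a position above the higher one, so inverse scope is available.

Yes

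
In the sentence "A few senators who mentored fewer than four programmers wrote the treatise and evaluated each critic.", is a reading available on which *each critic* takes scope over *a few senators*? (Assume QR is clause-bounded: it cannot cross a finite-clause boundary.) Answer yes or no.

*each critic* is embedded in one conjunct of the coordinate structure (*evaluated each critic*).
Coordinate structures are islands for non-across-the-board movement, QR included.
So the wide-scope reading for *each critic* is blocked.

No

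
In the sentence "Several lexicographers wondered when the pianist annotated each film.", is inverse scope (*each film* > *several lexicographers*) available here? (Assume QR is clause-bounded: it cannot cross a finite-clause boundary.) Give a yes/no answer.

The target quantifier *each film* is part of the embedded question *when the pianist annotated each film*.
The wh-island constraint blocks QR out of an embedded interrogative.
*each film* > *several lexicographers* would require crossing that boundary, which is illicit.

No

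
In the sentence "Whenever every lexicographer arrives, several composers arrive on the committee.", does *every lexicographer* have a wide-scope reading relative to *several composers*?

Structurally, *every lexicographer* is inside the adjunct clause *whenever every lexicographer arrives*.
Adjunct clauses are scope islands: a quantifier inside an adjunct cannot raise into the matrix clause.
So *every lexicographer* cannot raise to a position above *several composers*.

No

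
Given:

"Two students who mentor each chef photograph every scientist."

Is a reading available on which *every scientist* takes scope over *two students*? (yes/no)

Yes

The relative clause *who mentor each chef* modifies *two students*, but *every scientist* is not inside that relative clause — it is an argument of the matrix verb.
Ordinary QR to a clause-peripheral position gives the wide-scope LF for the lower DP.
The sentence is scopally ambiguous between *two students* > *every scientist* and *every scientist* > *two students*.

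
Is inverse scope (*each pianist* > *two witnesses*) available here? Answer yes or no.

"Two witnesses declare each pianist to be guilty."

This is an ECM construction: *each pianist* is the infinitival subject, Case-marked by the matrix verb, and the infinitive is transparent for QR.
With no island boundary between them, the object can take inverse scope over the subject via ordinary QR within the clause.

Yes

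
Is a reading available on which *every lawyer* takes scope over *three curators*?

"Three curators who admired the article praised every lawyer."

Yes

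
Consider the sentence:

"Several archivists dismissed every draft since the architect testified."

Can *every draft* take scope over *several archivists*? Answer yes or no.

The adjunct clause does not contain *every draft*, which is the matrix object.
QR within a single clause is free, so the lower quantifier may take scope over the higher one.
Both orderings are possible: *several archivists* > *every draft* and *every draft* > *several archivists*.

Yes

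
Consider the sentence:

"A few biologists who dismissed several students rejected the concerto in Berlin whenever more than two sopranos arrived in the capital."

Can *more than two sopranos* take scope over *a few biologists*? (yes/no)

The DP *more than two sopranos* is contained in the adjunct clause *whenever more than two sopranos arrived in the capital*.
Adjunct clauses are scope islands: a quantifier inside an adjunct cannot raise into the matrix clause.
So *more than two sopranos* cannot raise high enough to outscope *a few biologists*; only the surface ordering *a few biologists* > *more than two sopranos* is available.

No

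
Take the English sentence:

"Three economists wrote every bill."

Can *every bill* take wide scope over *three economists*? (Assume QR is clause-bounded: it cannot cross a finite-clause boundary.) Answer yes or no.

Both DPs are arguments of the same predicate; there is no clause or island boundary between them.
Since no island is crossed, the inverse ordering is licensed alongside surface scope.

Yes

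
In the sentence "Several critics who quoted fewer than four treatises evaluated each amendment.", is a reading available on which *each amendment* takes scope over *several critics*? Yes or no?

Yes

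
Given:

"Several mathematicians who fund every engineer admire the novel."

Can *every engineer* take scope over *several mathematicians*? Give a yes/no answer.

No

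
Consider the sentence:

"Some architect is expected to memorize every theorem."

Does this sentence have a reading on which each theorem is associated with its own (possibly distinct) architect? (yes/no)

Yes

The paraphrase describes the scope ordering *every theorem* > *some architect*.
The matrix predicate is a raising verb, whose infinitival complement is not a scope island — *every theorem* can QR into the matrix clause.
Clause-internal QR can adjoin the lower DP above the subject, yielding the inverse reading.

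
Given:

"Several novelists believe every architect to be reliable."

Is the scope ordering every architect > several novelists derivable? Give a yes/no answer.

Yes

*every architect* is the subject of an ECM infinitive — the infinitival complement of an ECM verb is not a scope island, so *every architect* can raise into the matrix clause.
With no island boundary between them, the object can take inverse scope over the subject via ordinary QR within the clause.
Both orderings are possible: *several novelists* > *every architect* and *every architect* > *several novelists*.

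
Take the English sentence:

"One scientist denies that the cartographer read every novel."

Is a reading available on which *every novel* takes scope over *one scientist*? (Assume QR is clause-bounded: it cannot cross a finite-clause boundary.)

No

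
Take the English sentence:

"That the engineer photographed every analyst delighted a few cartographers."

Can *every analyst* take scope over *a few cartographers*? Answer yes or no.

The target quantifier *every analyst* is part of the sentential subject *that the engineer photographed every analyst*.
Clausal subjects are scope islands; QR from inside the subject into the matrix is barred.
So *every analyst* cannot raise to a position above *a few cartographers*.

No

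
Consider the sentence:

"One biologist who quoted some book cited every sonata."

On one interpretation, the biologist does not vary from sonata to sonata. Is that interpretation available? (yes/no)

Yes

The paraphrase describes the scope ordering *one biologist* > *every sonata*.
Nothing needs to raise for *one biologist* > *every sonata*, so no island constraint is at stake.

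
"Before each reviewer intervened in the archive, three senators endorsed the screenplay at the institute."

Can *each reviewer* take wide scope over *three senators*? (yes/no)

No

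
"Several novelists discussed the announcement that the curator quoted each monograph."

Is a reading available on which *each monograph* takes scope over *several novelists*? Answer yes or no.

*each monograph* occurs within the complex NP *the announcement that the curator quoted each monograph*.
The Complex NP Constraint bars QR out of the complement clause of a noun.
So the wide-scope reading for *each monograph* is blocked.

No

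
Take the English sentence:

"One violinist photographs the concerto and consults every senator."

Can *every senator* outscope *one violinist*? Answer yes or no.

No

Structurally, *every senator* is inside one conjunct of the coordinate structure (*consults every senator*).
QR out of a conjunct would have to apply non-ATB, which the CSC forbids.
So the wide-scope reading for *every senator* is blocked.
(Only the surface reading survives: one fixed violinist with respect to all the relevant senators.)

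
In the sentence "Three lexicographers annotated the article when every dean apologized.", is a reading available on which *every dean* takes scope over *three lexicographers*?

No

*every dean* is embedded in the adjunct clause *when every dean apologized*.
The adjunct-island constraint bars QR out of an adverbial clause.
So *every dean* cannot raise to a position above *three lexicographers*.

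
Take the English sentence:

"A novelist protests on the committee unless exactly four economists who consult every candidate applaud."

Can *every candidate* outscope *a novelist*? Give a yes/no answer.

*every candidate* is embedded in the relative clause *who consult every candidate*, which is itself inside the adjunct *unless exactly four economists who consult every candidate applaud*.
Both the relative clause and the enclosing adjunct are scope islands; QR cannot cross either.
Hence only narrow scope for *every candidate* (under *a novelist*) survives.

No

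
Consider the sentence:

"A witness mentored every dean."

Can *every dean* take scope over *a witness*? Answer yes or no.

*every dean* is the matrix object and *a witness* the matrix subject; the two are clausemates.
Ordinary QR to a clause-peripheral position gives the wide-scope LF for the lower DP.

Yes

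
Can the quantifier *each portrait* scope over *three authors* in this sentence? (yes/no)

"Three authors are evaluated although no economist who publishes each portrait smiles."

No

Structurally, *each portrait* is inside the relative clause *who publishes each portrait*, which is itself inside the adjunct *although no economist who publishes each portrait smiles*.
Two island boundaries intervene — the relative clause and the adjunct. Either alone would block QR.
*each portrait* is confined to the island and cannot take scope over *three authors*.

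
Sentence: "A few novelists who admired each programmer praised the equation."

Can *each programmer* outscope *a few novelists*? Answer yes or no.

*each programmer* is embedded in the relative clause *who admired each programmer*.
Quantifiers inside a relative clause are trapped there; the RC boundary blocks QR.
So *each programmer* cannot raise to a position above *a few novelists*.

No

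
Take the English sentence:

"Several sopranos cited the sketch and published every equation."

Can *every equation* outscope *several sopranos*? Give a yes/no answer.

*every equation* occurs within one conjunct of the coordinate structure (*published every equation*).
Asymmetric QR out of one conjunct violates the Coordinate Structure Constraint.
There is no licit LF on which *every equation* c-commands *several sopranos*.

No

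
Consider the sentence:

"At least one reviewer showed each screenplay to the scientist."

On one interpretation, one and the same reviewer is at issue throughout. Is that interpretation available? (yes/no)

The described interpretation is the *at least one reviewer* > *each screenplay* scoping.
That is the surface-scope ordering, which is always one of the available readings — island constraints only ever restrict inverse scope.

Yes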